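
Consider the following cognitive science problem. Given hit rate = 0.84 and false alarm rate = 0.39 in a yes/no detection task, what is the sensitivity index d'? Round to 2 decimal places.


d' = z(HR) - z(FAR)
z(0.84) = 0.9945
z(0.39) = -0.2793
d' = 0.9945 - -0.2793
= 1.27


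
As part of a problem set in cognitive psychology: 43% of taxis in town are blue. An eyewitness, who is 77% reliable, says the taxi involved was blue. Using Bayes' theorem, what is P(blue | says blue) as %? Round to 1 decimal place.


P(blue | says blue) = P(says blue | blue)*P(blue) / [P(says blue | blue)*P(blue) + P(says blue | not blue)*P(not blue)]
Numerator = 0.77 * 0.43 = 0.3311
False identification = 0.23 * 0.57 = 0.1311
P = 0.3311 / (0.3311 + 0.1311)
= 0.3311 / 0.4622
As percentage = 71.6


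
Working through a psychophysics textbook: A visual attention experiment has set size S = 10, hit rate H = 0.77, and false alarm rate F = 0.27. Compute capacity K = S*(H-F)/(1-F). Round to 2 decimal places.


K = S * (H - F) / (1 - F)
H - F = 0.5
1 - F = 0.73
K = 10 * 0.5 / 0.73
= 6.85


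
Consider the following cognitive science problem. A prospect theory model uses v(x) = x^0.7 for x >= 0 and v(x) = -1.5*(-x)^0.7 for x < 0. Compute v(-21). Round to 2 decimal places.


Since x = -21 < 0, use v(x) = -lambda*(-x)^alpha
(-x) = 21
21^0.7 = 8.4247
v(-21) = -1.5 * 8.4247
= -12.64


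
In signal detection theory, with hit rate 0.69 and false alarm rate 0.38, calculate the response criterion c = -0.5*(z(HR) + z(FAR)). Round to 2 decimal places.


c = -0.5 * (z(HR) + z(FAR))
z(0.69) = 0.4959
z(0.38) = -0.3055
c = -0.5 * (0.4959 + -0.3055)
= -0.5 * 0.1904
= -0.10


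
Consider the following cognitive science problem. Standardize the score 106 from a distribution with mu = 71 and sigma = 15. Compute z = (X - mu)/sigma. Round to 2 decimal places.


z = (X - mu) / sigma
= (106 - 71) / 15
= 35 / 15
= 2.33


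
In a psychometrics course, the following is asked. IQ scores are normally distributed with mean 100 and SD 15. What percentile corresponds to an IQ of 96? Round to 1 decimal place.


z = (IQ - mean) / SD
z = (96 - 100) / 15 = -0.2667
Percentile = Phi(-0.2667) * 100
Phi(-0.2667) = 0.39485
= 39.5


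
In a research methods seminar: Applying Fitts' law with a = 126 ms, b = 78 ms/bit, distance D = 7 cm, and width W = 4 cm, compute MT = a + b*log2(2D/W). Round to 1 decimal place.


MT = 126 + 78 * log2(2*7/4)
2D/W = 3.5
log2(3.5) = 1.8074
MT = 126 + 78 * 1.8074
= 267.0 ms


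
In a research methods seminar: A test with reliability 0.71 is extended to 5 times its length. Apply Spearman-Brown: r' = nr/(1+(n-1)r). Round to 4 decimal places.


r_new = n*r / (1 + (n-1)*r)
Numerator = 5 * 0.71 = 3.55
Denominator = 1 + 4 * 0.71 = 3.84
r_new = 3.55 / 3.84
= 0.9245


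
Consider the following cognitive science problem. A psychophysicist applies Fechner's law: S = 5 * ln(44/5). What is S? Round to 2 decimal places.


S = 5 * ln(44/5)
I/I0 = 8.8
ln(8.8) = 2.1748
S = 5 * 2.1748
= 10.87


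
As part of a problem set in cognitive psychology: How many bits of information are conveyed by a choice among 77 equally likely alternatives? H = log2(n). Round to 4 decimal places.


H = log2(n)
H = log2(77)
= 6.2668


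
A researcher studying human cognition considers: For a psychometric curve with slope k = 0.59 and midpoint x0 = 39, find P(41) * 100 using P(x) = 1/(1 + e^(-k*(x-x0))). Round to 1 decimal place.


P(x) = 1/(1 + e^(-0.59*(41 - 39)))
Exponent = -0.59 * 2 = -1.18
e^(-1.18) = 0.307279
P = 1/(1 + 0.307279) = 0.764948
Percentage = 76.5


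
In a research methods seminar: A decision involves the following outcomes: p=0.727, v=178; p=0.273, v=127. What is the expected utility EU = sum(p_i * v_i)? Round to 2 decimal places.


EU = sum(p_i * v_i)
0.727 * 178 = 129.406
0.273 * 127 = 34.671
EU = 129.406 + 34.671
= 164.08


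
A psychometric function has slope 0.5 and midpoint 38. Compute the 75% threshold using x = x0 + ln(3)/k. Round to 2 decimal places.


At P = 0.75: 0.75 = 1/(1 + e^(-k*(x-x0)))
Solving: e^(-k*(x-x0)) = 1/3
x = x0 + ln(3)/k
ln(3) = 1.0986
x = 38 + 1.0986/0.5
= 38 + 2.1972
= 40.20


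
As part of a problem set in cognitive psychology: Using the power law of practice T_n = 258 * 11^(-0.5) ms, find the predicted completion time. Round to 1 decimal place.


T_n = 258 * 11^(-0.5)
11^(-0.5) = 0.301511
T_n = 258 * 0.301511
= 77.8 ms


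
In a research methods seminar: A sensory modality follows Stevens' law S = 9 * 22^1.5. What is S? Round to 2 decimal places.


S = 9 * 22^1.5
22^1.5 = 103.1891
S = 9 * 103.1891
= 928.70


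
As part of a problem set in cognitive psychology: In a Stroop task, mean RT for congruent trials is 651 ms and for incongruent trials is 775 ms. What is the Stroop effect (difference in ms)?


Stroop effect = RT(incongruent) - RT(congruent)
= 775 - 651
= 124 ms


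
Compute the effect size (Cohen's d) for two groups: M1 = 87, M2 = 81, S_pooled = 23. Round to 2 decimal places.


Cohen's d = (M1 - M2) / S_pooled
= (87 - 81) / 23
= 6 / 23
= 0.26


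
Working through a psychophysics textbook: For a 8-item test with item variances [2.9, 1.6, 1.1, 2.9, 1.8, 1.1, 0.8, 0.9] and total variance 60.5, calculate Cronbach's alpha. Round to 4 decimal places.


alpha = (k/(k-1)) * (1 - sum(s_i^2)/s_total^2)
sum(item variances) = 13.1
k/(k-1) = 8/7 = 1.142857
1 - 13.1/60.5 = 1 - 0.216529 = 0.783471
alpha = 1.142857 * 0.783471
= 0.8954


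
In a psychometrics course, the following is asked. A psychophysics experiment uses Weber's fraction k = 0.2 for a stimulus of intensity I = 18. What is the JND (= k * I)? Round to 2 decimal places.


JND = k * I
JND = 0.2 * 18
= 3.60


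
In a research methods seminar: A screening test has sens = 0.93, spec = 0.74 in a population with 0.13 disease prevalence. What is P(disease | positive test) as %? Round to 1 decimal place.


PPV = (sens * prev) / (sens * prev + (1-spec) * (1-prev))
Numerator = 0.93 * 0.13 = 0.1209
P(positive and no disease) = (1 - spec) * (1 - prev) = (1 - 0.74) * (1 - 0.13) = 0.2262
Denominator = 0.1209 + 0.2262 = 0.3471
PPV = 0.1209 / 0.3471 = 0.348315
As percentage = 34.8


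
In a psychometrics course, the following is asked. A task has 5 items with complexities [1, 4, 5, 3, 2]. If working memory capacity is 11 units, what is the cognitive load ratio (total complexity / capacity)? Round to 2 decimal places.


Total complexity = 1 + 4 + 5 + 3 + 2 = 15
Load = total / capacity = 15 / 11
= 1.36


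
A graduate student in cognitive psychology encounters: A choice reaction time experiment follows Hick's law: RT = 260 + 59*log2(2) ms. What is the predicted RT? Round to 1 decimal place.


RT = 260 + 59 * log2(2)
log2(2) = 1.0
RT = 260 + 59 * 1.0
= 260 + 59.0
= 319.0 ms


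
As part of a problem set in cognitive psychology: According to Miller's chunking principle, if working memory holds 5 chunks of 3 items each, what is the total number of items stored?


Total items = chunks * items_per_chunk
= 5 * 3
= 15


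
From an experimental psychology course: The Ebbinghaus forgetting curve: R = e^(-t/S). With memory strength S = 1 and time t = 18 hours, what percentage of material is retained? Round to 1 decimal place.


R = e^(-t/S)
-t/S = -18/1 = -18.0
R = e^(-18.0) = 0.0
Percentage = 0.0 * 100
= 0.0


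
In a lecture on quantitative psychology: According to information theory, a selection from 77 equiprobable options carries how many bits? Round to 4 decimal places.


H = log2(n)
H = log2(77)
= 6.2668


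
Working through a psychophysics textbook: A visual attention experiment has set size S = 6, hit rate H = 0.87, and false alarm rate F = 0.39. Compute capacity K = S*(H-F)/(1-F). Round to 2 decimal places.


K = S * (H - F) / (1 - F)
H - F = 0.48
1 - F = 0.61
K = 6 * 0.48 / 0.61
= 4.72


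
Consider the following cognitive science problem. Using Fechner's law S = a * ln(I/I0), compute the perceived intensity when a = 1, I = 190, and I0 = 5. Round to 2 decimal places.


S = 1 * ln(190/5)
I/I0 = 38.0
ln(38.0) = 3.6376
S = 1 * 3.6376
= 3.64


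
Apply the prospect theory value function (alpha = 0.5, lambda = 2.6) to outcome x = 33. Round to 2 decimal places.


Since x = 33 >= 0, use v(x) = x^0.5
33^0.5 = 5.7446
v(33) = 5.74


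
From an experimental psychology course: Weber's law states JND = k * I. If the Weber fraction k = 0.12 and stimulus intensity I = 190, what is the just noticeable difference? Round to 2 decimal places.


JND = k * I
JND = 0.12 * 190
= 22.80


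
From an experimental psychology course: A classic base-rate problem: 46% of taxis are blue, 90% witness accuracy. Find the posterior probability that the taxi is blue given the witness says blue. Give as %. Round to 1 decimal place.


P(blue | says blue) = P(says blue | blue)*P(blue) / [P(says blue | blue)*P(blue) + P(says blue | not blue)*P(not blue)]
Numerator = 0.9 * 0.46 = 0.414
False identification = 0.1 * 0.54 = 0.054
P = 0.414 / (0.414 + 0.054)
= 0.414 / 0.468
As percentage = 88.5


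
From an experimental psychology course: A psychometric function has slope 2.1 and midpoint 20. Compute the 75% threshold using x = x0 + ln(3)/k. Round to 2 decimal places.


At P = 0.75: 0.75 = 1/(1 + e^(-k*(x-x0)))
Solving: e^(-k*(x-x0)) = 1/3
x = x0 + ln(3)/k
ln(3) = 1.0986
x = 20 + 1.0986/2.1
= 20 + 0.5231
= 20.52


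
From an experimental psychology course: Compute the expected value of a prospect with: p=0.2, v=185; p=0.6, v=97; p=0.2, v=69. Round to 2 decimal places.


EU = sum(p_i * v_i)
0.2 * 185 = 37.0
0.6 * 97 = 58.2
0.2 * 69 = 13.8
EU = 37.0 + 58.2 + 13.8
= 109.00


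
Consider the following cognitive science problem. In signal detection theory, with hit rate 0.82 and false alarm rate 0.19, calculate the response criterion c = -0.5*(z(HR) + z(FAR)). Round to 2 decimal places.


c = -0.5 * (z(HR) + z(FAR))
z(0.82) = 0.9154
z(0.19) = -0.8779
c = -0.5 * (0.9154 + -0.8779)
= -0.5 * 0.0375
= -0.02


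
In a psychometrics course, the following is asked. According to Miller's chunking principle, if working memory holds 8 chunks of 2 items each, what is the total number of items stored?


Total items = chunks * items_per_chunk
= 8 * 2
= 16


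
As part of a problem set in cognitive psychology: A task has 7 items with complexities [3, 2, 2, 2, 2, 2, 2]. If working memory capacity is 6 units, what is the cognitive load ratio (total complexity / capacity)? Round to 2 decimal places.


Total complexity = 3 + 2 + 2 + 2 + 2 + 2 + 2 = 15
Load = total / capacity = 15 / 6
= 2.50


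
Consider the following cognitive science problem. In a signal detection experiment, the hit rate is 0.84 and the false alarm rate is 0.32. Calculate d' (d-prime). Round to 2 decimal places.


d' = z(HR) - z(FAR)
z(0.84) = 0.9945
z(0.32) = -0.4677
d' = 0.9945 - -0.4677
= 1.46


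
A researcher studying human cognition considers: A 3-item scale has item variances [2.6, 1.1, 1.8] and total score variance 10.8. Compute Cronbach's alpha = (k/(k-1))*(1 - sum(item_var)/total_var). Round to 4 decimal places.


alpha = (k/(k-1)) * (1 - sum(s_i^2)/s_total^2)
sum(item variances) = 5.5
k/(k-1) = 3/2 = 1.5
1 - 5.5/10.8 = 1 - 0.509259 = 0.490741
alpha = 1.5 * 0.490741
= 0.7361


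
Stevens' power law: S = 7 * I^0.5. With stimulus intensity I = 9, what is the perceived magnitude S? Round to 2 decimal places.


S = 7 * 9^0.5
9^0.5 = 3.0
S = 7 * 3.0
= 21.00


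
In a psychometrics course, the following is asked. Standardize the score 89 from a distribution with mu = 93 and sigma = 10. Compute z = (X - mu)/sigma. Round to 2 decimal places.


z = (X - mu) / sigma
= (89 - 93) / 10
= -4 / 10
= -0.40


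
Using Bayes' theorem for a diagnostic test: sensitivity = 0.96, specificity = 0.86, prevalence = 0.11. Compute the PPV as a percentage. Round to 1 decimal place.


PPV = (sens * prev) / (sens * prev + (1-spec) * (1-prev))
Numerator = 0.96 * 0.11 = 0.1056
P(positive and no disease) = (1 - spec) * (1 - prev) = (1 - 0.86) * (1 - 0.11) = 0.1246
Denominator = 0.1056 + 0.1246 = 0.2302
PPV = 0.1056 / 0.2302 = 0.458732
As percentage = 45.9


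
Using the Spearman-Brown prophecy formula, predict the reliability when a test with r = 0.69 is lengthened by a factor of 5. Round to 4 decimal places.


r_new = n*r / (1 + (n-1)*r)
Numerator = 5 * 0.69 = 3.45
Denominator = 1 + 4 * 0.69 = 3.76
r_new = 3.45 / 3.76
= 0.9176


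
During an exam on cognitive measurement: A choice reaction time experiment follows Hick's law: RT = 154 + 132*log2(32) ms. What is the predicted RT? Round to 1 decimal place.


RT = 154 + 132 * log2(32)
log2(32) = 5.0
RT = 154 + 132 * 5.0
= 154 + 660.0
= 814.0 ms


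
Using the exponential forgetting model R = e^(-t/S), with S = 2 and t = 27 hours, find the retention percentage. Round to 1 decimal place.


R = e^(-t/S)
-t/S = -27/2 = -13.5
R = e^(-13.5) = 1e-06
Percentage = 1e-06 * 100
= 0.0


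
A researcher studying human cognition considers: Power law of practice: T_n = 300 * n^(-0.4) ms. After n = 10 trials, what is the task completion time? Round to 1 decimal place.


T_n = 300 * 10^(-0.4)
10^(-0.4) = 0.398107
T_n = 300 * 0.398107
= 119.4 ms


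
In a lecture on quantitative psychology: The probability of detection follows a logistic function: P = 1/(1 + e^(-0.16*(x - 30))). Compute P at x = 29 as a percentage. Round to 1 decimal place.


P(x) = 1/(1 + e^(-0.16*(29 - 30)))
Exponent = -0.16 * -1 = 0.16
e^(0.16) = 1.173511
P = 1/(1 + 1.173511) = 0.460085
Percentage = 46.0


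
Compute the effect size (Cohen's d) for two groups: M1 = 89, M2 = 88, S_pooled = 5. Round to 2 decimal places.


Cohen's d = (M1 - M2) / S_pooled
= (89 - 88) / 5
= 1 / 5
= 0.20


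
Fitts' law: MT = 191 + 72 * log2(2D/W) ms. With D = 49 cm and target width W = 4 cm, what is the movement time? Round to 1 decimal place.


MT = 191 + 72 * log2(2*49/4)
2D/W = 24.5
log2(24.5) = 4.6147
MT = 191 + 72 * 4.6147
= 523.3 ms


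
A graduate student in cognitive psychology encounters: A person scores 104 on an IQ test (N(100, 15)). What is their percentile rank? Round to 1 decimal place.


z = (IQ - mean) / SD
z = (104 - 100) / 15 = 0.2667
Percentile = Phi(0.2667) * 100
Phi(0.2667) = 0.60515
= 60.5


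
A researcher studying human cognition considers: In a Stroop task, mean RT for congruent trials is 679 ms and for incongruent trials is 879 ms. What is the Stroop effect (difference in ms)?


Stroop effect = RT(incongruent) - RT(congruent)
= 879 - 679
= 200 ms


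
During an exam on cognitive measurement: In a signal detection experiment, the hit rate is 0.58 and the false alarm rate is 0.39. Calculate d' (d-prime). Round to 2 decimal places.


d' = z(HR) - z(FAR)
z(0.58) = 0.2019
z(0.39) = -0.2793
d' = 0.2019 - -0.2793
= 0.48


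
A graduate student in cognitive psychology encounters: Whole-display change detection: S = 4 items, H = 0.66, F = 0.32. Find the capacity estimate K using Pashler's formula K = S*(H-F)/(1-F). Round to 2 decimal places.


K = S * (H - F) / (1 - F)
H - F = 0.34
1 - F = 0.68
K = 4 * 0.34 / 0.68
= 2.00


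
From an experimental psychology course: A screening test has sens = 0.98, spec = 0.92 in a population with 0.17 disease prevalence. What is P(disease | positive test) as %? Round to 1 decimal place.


PPV = (sens * prev) / (sens * prev + (1-spec) * (1-prev))
Numerator = 0.98 * 0.17 = 0.1666
P(positive and no disease) = (1 - spec) * (1 - prev) = (1 - 0.92) * (1 - 0.17) = 0.0664
Denominator = 0.1666 + 0.0664 = 0.233
PPV = 0.1666 / 0.233 = 0.715021
As percentage = 71.5


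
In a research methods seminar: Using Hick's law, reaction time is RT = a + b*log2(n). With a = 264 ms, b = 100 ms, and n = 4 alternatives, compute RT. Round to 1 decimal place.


RT = 264 + 100 * log2(4)
log2(4) = 2.0
RT = 264 + 100 * 2.0
= 264 + 200.0
= 464.0 ms


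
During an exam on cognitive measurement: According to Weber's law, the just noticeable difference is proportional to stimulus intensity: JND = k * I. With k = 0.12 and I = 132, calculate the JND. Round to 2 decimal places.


JND = k * I
JND = 0.12 * 132
= 15.84


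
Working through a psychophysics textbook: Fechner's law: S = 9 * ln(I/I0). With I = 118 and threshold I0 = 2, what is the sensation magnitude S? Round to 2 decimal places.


S = 9 * ln(118/2)
I/I0 = 59.0
ln(59.0) = 4.0775
S = 9 * 4.0775
= 36.70


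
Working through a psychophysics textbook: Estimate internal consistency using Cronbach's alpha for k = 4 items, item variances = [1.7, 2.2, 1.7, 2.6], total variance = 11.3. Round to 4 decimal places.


alpha = (k/(k-1)) * (1 - sum(s_i^2)/s_total^2)
sum(item variances) = 8.2
k/(k-1) = 4/3 = 1.333333
1 - 8.2/11.3 = 1 - 0.725664 = 0.274336
alpha = 1.333333 * 0.274336
= 0.3658


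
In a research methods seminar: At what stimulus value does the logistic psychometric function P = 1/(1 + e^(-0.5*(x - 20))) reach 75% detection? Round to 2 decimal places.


At P = 0.75: 0.75 = 1/(1 + e^(-k*(x-x0)))
Solving: e^(-k*(x-x0)) = 1/3
x = x0 + ln(3)/k
ln(3) = 1.0986
x = 20 + 1.0986/0.5
= 20 + 2.1972
= 22.20


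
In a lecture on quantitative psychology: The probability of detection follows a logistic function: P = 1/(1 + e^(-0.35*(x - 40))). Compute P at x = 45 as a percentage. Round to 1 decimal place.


P(x) = 1/(1 + e^(-0.35*(45 - 40)))
Exponent = -0.35 * 5 = -1.75
e^(-1.75) = 0.173774
P = 1/(1 + 0.173774) = 0.851953
Percentage = 85.2


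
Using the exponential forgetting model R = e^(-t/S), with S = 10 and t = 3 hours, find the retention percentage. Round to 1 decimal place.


R = e^(-t/S)
-t/S = -3/10 = -0.3
R = e^(-0.3) = 0.740818
Percentage = 0.740818 * 100
= 74.1


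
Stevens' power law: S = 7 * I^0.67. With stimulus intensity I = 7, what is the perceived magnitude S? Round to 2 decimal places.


S = 7 * 7^0.67
7^0.67 = 3.6831
S = 7 * 3.6831
= 25.78


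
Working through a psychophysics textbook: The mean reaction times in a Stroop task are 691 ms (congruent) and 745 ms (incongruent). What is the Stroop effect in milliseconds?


Stroop effect = RT(incongruent) - RT(congruent)
= 745 - 691
= 54 ms


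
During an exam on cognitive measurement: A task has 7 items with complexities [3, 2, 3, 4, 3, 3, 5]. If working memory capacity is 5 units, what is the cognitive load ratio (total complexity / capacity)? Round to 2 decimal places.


Total complexity = 3 + 2 + 3 + 4 + 3 + 3 + 5 = 23
Load = total / capacity = 23 / 5
= 4.60


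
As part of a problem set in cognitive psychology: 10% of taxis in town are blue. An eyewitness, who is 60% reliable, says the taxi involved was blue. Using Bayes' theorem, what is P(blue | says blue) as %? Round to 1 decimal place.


P(blue | says blue) = P(says blue | blue)*P(blue) / [P(says blue | blue)*P(blue) + P(says blue | not blue)*P(not blue)]
Numerator = 0.6 * 0.1 = 0.06
False identification = 0.4 * 0.9 = 0.36
P = 0.06 / (0.06 + 0.36)
= 0.06 / 0.42
As percentage = 14.3


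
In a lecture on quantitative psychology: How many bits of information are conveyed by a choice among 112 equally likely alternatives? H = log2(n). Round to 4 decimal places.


H = log2(n)
H = log2(112)
= 6.8074


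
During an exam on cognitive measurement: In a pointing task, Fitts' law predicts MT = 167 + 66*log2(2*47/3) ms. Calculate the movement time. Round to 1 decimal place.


MT = 167 + 66 * log2(2*47/3)
2D/W = 31.333333
log2(31.333333) = 4.9696
MT = 167 + 66 * 4.9696
= 495.0 ms


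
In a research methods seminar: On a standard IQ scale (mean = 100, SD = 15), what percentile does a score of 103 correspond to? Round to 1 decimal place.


z = (IQ - mean) / SD
z = (103 - 100) / 15 = 0.2
Percentile = Phi(0.2) * 100
Phi(0.2) = 0.57926
= 57.9


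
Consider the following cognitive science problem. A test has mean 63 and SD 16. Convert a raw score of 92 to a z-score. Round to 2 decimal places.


z = (X - mu) / sigma
= (92 - 63) / 16
= 29 / 16
= 1.81


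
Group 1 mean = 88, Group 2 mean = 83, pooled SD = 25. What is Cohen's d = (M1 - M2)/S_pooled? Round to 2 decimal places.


Cohen's d = (M1 - M2) / S_pooled
= (88 - 83) / 25
= 5 / 25
= 0.20


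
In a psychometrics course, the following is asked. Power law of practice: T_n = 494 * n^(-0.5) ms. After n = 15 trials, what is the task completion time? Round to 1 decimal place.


T_n = 494 * 15^(-0.5)
15^(-0.5) = 0.258199
T_n = 494 * 0.258199
= 127.6 ms


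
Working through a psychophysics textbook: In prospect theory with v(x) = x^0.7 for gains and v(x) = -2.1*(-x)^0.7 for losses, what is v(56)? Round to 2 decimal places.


Since x = 56 >= 0, use v(x) = x^0.7
56^0.7 = 16.7391
v(56) = 16.74


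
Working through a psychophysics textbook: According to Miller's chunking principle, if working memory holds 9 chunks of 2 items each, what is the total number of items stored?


Total items = chunks * items_per_chunk
= 9 * 2
= 18


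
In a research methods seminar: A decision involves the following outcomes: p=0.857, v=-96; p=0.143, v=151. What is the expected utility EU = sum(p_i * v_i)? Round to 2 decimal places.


EU = sum(p_i * v_i)
0.857 * -96 = -82.272
0.143 * 151 = 21.593
EU = -82.272 + 21.593
= -60.68


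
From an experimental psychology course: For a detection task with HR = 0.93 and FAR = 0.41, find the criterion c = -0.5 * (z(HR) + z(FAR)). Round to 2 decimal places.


c = -0.5 * (z(HR) + z(FAR))
z(0.93) = 1.4758
z(0.41) = -0.2275
c = -0.5 * (1.4758 + -0.2275)
= -0.5 * 1.2483
= -0.62


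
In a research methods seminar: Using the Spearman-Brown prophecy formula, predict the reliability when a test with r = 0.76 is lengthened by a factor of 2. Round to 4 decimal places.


r_new = n*r / (1 + (n-1)*r)
Numerator = 2 * 0.76 = 1.52
Denominator = 1 + 1 * 0.76 = 1.76
r_new = 1.52 / 1.76
= 0.8636


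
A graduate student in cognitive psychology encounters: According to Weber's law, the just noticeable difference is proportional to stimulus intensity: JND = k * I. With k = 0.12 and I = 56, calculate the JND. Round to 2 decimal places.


JND = k * I
JND = 0.12 * 56
= 6.72


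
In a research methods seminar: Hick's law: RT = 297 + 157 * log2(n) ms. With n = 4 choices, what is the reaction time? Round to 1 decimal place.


RT = 297 + 157 * log2(4)
log2(4) = 2.0
RT = 297 + 157 * 2.0
= 297 + 314.0
= 611.0 ms


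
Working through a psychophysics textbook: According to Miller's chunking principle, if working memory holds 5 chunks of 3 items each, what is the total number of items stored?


Total items = chunks * items_per_chunk
= 5 * 3
= 15


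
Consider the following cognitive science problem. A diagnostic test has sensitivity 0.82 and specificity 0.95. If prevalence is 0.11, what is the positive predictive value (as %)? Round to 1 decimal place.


PPV = (sens * prev) / (sens * prev + (1-spec) * (1-prev))
Numerator = 0.82 * 0.11 = 0.0902
P(positive and no disease) = (1 - spec) * (1 - prev) = (1 - 0.95) * (1 - 0.11) = 0.0445
Denominator = 0.0902 + 0.0445 = 0.1347
PPV = 0.0902 / 0.1347 = 0.669636
As percentage = 67.0


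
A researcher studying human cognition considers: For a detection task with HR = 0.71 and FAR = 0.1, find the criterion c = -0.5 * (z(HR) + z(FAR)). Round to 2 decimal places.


c = -0.5 * (z(HR) + z(FAR))
z(0.71) = 0.5534
z(0.1) = -1.2816
c = -0.5 * (0.5534 + -1.2816)
= -0.5 * -0.7282
= 0.36


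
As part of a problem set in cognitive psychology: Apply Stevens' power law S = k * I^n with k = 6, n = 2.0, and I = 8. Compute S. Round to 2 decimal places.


S = 6 * 8^2.0
8^2.0 = 64.0
S = 6 * 64.0
= 384.00


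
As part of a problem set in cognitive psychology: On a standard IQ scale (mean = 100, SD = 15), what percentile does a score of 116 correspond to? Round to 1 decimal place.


z = (IQ - mean) / SD
z = (116 - 100) / 15 = 1.0667
Percentile = Phi(1.0667) * 100
Phi(1.0667) = 0.856946
= 85.7


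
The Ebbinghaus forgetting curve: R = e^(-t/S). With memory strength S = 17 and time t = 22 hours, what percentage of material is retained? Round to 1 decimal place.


R = e^(-t/S)
-t/S = -22/17 = -1.294118
R = e^(-1.294118) = 0.27414
Percentage = 0.27414 * 100
= 27.4


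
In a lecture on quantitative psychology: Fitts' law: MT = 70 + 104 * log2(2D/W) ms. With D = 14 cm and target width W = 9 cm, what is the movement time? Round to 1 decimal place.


MT = 70 + 104 * log2(2*14/9)
2D/W = 3.111111
log2(3.111111) = 1.6374
MT = 70 + 104 * 1.6374
= 240.3 ms


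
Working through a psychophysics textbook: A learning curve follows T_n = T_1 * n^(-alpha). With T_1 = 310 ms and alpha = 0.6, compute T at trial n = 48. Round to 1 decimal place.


T_n = 310 * 48^(-0.6)
48^(-0.6) = 0.098007
T_n = 310 * 0.098007
= 30.4 ms


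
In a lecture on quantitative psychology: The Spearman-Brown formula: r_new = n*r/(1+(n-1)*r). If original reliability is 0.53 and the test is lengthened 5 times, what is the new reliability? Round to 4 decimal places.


r_new = n*r / (1 + (n-1)*r)
Numerator = 5 * 0.53 = 2.65
Denominator = 1 + 4 * 0.53 = 3.12
r_new = 2.65 / 3.12
= 0.8494


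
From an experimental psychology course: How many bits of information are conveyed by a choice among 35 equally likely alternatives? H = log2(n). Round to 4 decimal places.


H = log2(n)
H = log2(35)
= 5.1293


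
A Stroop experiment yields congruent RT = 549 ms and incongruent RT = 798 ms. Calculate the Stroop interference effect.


Stroop effect = RT(incongruent) - RT(congruent)
= 798 - 549
= 249 ms


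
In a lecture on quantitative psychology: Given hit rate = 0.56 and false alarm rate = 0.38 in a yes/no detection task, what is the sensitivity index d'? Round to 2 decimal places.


d' = z(HR) - z(FAR)
z(0.56) = 0.151
z(0.38) = -0.3055
d' = 0.151 - -0.3055
= 0.46


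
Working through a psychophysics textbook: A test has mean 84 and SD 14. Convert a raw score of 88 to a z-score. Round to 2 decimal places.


z = (X - mu) / sigma
= (88 - 84) / 14
= 4 / 14
= 0.29


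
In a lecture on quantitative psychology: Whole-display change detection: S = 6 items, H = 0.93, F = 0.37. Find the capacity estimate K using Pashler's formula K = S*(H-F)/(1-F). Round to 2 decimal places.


K = S * (H - F) / (1 - F)
H - F = 0.56
1 - F = 0.63
K = 6 * 0.56 / 0.63
= 5.33


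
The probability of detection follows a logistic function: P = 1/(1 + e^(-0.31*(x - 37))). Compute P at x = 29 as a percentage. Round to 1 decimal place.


P(x) = 1/(1 + e^(-0.31*(29 - 37)))
Exponent = -0.31 * -8 = 2.48
e^(2.48) = 11.941264
P = 1/(1 + 11.941264) = 0.077272
Percentage = 7.7


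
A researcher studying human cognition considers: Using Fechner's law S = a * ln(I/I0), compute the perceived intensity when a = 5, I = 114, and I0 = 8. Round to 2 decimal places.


S = 5 * ln(114/8)
I/I0 = 14.25
ln(14.25) = 2.6568
S = 5 * 2.6568
= 13.28


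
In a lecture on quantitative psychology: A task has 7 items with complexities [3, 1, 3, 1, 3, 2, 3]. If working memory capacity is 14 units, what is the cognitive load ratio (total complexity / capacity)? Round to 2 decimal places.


Total complexity = 3 + 1 + 3 + 1 + 3 + 2 + 3 = 16
Load = total / capacity = 16 / 14
= 1.14


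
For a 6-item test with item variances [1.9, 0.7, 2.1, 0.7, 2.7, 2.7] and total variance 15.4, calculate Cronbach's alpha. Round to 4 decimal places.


alpha = (k/(k-1)) * (1 - sum(s_i^2)/s_total^2)
sum(item variances) = 10.8
k/(k-1) = 6/5 = 1.2
1 - 10.8/15.4 = 1 - 0.701299 = 0.298701
alpha = 1.2 * 0.298701
= 0.3584


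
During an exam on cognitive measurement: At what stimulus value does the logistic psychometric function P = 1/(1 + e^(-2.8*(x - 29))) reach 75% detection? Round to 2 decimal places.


At P = 0.75: 0.75 = 1/(1 + e^(-k*(x-x0)))
Solving: e^(-k*(x-x0)) = 1/3
x = x0 + ln(3)/k
ln(3) = 1.0986
x = 29 + 1.0986/2.8
= 29 + 0.3924
= 29.39


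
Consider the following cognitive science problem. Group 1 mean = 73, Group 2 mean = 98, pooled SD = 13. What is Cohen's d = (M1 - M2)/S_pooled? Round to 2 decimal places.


Cohen's d = (M1 - M2) / S_pooled
= (73 - 98) / 13
= -25 / 13
= -1.92


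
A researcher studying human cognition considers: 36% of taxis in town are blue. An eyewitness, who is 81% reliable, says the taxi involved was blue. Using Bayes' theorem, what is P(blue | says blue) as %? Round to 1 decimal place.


P(blue | says blue) = P(says blue | blue)*P(blue) / [P(says blue | blue)*P(blue) + P(says blue | not blue)*P(not blue)]
Numerator = 0.81 * 0.36 = 0.2916
False identification = 0.19 * 0.64 = 0.1216
P = 0.2916 / (0.2916 + 0.1216)
= 0.2916 / 0.4132
As percentage = 70.6


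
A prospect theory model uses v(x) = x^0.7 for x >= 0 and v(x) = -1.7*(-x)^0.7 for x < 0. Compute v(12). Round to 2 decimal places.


Since x = 12 >= 0, use v(x) = x^0.7
12^0.7 = 5.6941
v(12) = 5.69


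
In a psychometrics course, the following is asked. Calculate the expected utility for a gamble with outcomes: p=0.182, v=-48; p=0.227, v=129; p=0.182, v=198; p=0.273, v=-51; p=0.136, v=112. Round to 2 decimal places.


EU = sum(p_i * v_i)
0.182 * -48 = -8.736
0.227 * 129 = 29.283
0.182 * 198 = 36.036
0.273 * -51 = -13.923
0.136 * 112 = 15.232
EU = -8.736 + 29.283 + 36.036 + -13.923 + 15.232
= 57.89


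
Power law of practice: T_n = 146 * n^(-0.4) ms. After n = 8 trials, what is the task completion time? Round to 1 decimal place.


T_n = 146 * 8^(-0.4)
8^(-0.4) = 0.435275
T_n = 146 * 0.435275
= 63.6 ms


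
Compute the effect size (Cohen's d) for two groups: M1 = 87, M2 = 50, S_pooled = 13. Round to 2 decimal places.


Cohen's d = (M1 - M2) / S_pooled
= (87 - 50) / 13
= 37 / 13
= 2.85


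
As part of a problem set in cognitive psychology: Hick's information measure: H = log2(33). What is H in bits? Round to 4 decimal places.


H = log2(n)
H = log2(33)
= 5.0444


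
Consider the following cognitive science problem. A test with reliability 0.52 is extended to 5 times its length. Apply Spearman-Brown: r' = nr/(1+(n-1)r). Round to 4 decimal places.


r_new = n*r / (1 + (n-1)*r)
Numerator = 5 * 0.52 = 2.6
Denominator = 1 + 4 * 0.52 = 3.08
r_new = 2.6 / 3.08
= 0.8442


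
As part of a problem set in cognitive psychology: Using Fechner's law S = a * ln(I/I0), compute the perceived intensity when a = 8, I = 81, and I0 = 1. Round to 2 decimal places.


S = 8 * ln(81/1)
I/I0 = 81.0
ln(81.0) = 4.3944
S = 8 * 4.3944
= 35.16


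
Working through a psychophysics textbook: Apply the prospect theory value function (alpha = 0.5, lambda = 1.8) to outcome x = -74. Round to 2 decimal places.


Since x = -74 < 0, use v(x) = -lambda*(-x)^alpha
(-x) = 74
74^0.5 = 8.6023
v(-74) = -1.8 * 8.6023
= -15.48


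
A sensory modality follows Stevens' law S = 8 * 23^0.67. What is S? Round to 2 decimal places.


S = 8 * 23^0.67
23^0.67 = 8.1726
S = 8 * 8.1726
= 65.38


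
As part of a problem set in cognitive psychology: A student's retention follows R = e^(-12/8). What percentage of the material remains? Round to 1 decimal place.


R = e^(-t/S)
-t/S = -12/8 = -1.5
R = e^(-1.5) = 0.22313
Percentage = 0.22313 * 100
= 22.3


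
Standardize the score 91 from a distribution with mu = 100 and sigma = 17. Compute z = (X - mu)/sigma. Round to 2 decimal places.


z = (X - mu) / sigma
= (91 - 100) / 17
= -9 / 17
= -0.53


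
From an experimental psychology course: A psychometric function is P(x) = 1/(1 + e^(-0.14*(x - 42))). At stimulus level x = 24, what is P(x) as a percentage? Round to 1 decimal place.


P(x) = 1/(1 + e^(-0.14*(24 - 42)))
Exponent = -0.14 * -18 = 2.52
e^(2.52) = 12.428597
P = 1/(1 + 12.428597) = 0.074468
Percentage = 7.4


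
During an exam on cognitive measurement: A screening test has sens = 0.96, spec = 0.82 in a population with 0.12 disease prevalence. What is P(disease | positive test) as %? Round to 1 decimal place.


PPV = (sens * prev) / (sens * prev + (1-spec) * (1-prev))
Numerator = 0.96 * 0.12 = 0.1152
P(positive and no disease) = (1 - spec) * (1 - prev) = (1 - 0.82) * (1 - 0.12) = 0.1584
Denominator = 0.1152 + 0.1584 = 0.2736
PPV = 0.1152 / 0.2736 = 0.421053
As percentage = 42.1


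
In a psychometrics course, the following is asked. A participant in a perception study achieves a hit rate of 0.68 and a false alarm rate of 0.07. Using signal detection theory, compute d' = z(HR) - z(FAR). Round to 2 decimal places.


d' = z(HR) - z(FAR)
z(0.68) = 0.4677
z(0.07) = -1.4758
d' = 0.4677 - -1.4758
= 1.94


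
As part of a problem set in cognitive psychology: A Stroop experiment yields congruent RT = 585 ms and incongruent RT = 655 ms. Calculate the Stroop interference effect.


Stroop effect = RT(incongruent) - RT(congruent)
= 655 - 585
= 70 ms


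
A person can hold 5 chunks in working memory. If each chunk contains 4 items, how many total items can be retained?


Total items = chunks * items_per_chunk
= 5 * 4
= 20


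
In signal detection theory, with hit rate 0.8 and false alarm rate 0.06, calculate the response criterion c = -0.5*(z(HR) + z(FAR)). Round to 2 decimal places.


c = -0.5 * (z(HR) + z(FAR))
z(0.8) = 0.8416
z(0.06) = -1.5548
c = -0.5 * (0.8416 + -1.5548)
= -0.5 * -0.7132
= 0.36


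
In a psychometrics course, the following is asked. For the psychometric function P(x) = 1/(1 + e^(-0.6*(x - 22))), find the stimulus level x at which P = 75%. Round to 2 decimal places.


At P = 0.75: 0.75 = 1/(1 + e^(-k*(x-x0)))
Solving: e^(-k*(x-x0)) = 1/3
x = x0 + ln(3)/k
ln(3) = 1.0986
x = 22 + 1.0986/0.6
= 22 + 1.831
= 23.83


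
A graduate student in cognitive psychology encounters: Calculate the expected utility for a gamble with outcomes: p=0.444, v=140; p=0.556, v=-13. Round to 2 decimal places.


EU = sum(p_i * v_i)
0.444 * 140 = 62.16
0.556 * -13 = -7.228
EU = 62.16 + -7.228
= 54.93


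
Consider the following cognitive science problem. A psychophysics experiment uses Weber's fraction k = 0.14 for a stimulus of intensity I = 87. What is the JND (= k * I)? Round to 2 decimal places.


JND = k * I
JND = 0.14 * 87
= 12.18


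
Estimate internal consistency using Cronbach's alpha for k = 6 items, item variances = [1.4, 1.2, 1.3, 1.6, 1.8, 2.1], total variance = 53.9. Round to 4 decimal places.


alpha = (k/(k-1)) * (1 - sum(s_i^2)/s_total^2)
sum(item variances) = 9.4
k/(k-1) = 6/5 = 1.2
1 - 9.4/53.9 = 1 - 0.174397 = 0.825603
alpha = 1.2 * 0.825603
= 0.9907


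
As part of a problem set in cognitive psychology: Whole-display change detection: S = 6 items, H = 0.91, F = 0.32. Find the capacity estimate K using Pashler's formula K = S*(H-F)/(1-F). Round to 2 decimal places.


K = S * (H - F) / (1 - F)
H - F = 0.59
1 - F = 0.68
K = 6 * 0.59 / 0.68
= 5.21


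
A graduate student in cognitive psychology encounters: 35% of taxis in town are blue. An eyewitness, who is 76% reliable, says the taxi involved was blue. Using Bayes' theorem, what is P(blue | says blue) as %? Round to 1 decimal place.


P(blue | says blue) = P(says blue | blue)*P(blue) / [P(says blue | blue)*P(blue) + P(says blue | not blue)*P(not blue)]
Numerator = 0.76 * 0.35 = 0.266
False identification = 0.24 * 0.65 = 0.156
P = 0.266 / (0.266 + 0.156)
= 0.266 / 0.422
As percentage = 63.0


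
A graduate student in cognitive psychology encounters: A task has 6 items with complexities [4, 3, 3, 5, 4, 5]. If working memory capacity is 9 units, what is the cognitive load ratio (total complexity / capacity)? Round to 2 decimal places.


Total complexity = 4 + 3 + 3 + 5 + 4 + 5 = 24
Load = total / capacity = 24 / 9
= 2.67


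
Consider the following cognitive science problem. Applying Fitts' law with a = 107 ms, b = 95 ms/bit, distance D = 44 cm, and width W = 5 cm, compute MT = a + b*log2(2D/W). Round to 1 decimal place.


MT = 107 + 95 * log2(2*44/5)
2D/W = 17.6
log2(17.6) = 4.1375
MT = 107 + 95 * 4.1375
= 500.1 ms


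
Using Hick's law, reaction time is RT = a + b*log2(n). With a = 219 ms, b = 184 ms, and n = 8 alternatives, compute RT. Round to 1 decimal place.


RT = 219 + 184 * log2(8)
log2(8) = 3.0
RT = 219 + 184 * 3.0
= 219 + 552.0
= 771.0 ms


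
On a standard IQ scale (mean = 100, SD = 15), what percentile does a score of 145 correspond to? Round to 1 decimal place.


z = (IQ - mean) / SD
z = (145 - 100) / 15 = 3.0
Percentile = Phi(3.0) * 100
Phi(3.0) = 0.99865
= 99.9


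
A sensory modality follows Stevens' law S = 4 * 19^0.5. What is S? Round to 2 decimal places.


S = 4 * 19^0.5
19^0.5 = 4.3589
S = 4 * 4.3589
= 17.44


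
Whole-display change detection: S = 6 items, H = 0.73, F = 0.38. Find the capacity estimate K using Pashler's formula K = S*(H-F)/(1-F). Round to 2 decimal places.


K = S * (H - F) / (1 - F)
H - F = 0.35
1 - F = 0.62
K = 6 * 0.35 / 0.62
= 3.39


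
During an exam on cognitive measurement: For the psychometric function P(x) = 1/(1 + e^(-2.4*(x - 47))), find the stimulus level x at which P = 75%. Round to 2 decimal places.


At P = 0.75: 0.75 = 1/(1 + e^(-k*(x-x0)))
Solving: e^(-k*(x-x0)) = 1/3
x = x0 + ln(3)/k
ln(3) = 1.0986
x = 47 + 1.0986/2.4
= 47 + 0.4578
= 47.46


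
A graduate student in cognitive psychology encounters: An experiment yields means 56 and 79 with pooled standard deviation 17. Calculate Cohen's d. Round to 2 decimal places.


Cohen's d = (M1 - M2) / S_pooled
= (56 - 79) / 17
= -23 / 17
= -1.35


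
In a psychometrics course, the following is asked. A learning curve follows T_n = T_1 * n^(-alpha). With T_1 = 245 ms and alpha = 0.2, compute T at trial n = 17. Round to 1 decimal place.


T_n = 245 * 17^(-0.2)
17^(-0.2) = 0.567427
T_n = 245 * 0.567427
= 139.0 ms


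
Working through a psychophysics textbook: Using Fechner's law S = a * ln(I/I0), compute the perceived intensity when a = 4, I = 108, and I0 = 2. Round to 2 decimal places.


S = 4 * ln(108/2)
I/I0 = 54.0
ln(54.0) = 3.989
S = 4 * 3.989
= 15.96


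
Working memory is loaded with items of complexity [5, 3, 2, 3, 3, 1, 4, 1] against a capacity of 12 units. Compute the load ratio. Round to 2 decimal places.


Total complexity = 5 + 3 + 2 + 3 + 3 + 1 + 4 + 1 = 22
Load = total / capacity = 22 / 12
= 1.83


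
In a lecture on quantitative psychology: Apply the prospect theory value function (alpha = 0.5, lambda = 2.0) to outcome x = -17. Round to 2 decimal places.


Since x = -17 < 0, use v(x) = -lambda*(-x)^alpha
(-x) = 17
17^0.5 = 4.1231
v(-17) = -2.0 * 4.1231
= -8.25


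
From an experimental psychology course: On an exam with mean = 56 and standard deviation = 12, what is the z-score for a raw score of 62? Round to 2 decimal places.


z = (X - mu) / sigma
= (62 - 56) / 12
= 6 / 12
= 0.50


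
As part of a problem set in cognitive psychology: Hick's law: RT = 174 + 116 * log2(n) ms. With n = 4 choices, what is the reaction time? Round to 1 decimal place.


RT = 174 + 116 * log2(4)
log2(4) = 2.0
RT = 174 + 116 * 2.0
= 174 + 232.0
= 406.0 ms


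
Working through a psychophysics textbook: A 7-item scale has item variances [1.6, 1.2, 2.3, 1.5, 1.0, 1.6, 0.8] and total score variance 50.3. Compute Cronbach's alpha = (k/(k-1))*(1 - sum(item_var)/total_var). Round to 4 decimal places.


alpha = (k/(k-1)) * (1 - sum(s_i^2)/s_total^2)
sum(item variances) = 10.0
k/(k-1) = 7/6 = 1.166667
1 - 10.0/50.3 = 1 - 0.198807 = 0.801193
alpha = 1.166667 * 0.801193
= 0.9347


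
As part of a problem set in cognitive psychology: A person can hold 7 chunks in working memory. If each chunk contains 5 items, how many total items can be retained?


Total items = chunks * items_per_chunk
= 7 * 5
= 35


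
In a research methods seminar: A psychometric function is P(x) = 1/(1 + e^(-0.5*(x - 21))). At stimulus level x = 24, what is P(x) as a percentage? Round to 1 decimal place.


P(x) = 1/(1 + e^(-0.5*(24 - 21)))
Exponent = -0.5 * 3 = -1.5
e^(-1.5) = 0.22313
P = 1/(1 + 0.22313) = 0.817575
Percentage = 81.8
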